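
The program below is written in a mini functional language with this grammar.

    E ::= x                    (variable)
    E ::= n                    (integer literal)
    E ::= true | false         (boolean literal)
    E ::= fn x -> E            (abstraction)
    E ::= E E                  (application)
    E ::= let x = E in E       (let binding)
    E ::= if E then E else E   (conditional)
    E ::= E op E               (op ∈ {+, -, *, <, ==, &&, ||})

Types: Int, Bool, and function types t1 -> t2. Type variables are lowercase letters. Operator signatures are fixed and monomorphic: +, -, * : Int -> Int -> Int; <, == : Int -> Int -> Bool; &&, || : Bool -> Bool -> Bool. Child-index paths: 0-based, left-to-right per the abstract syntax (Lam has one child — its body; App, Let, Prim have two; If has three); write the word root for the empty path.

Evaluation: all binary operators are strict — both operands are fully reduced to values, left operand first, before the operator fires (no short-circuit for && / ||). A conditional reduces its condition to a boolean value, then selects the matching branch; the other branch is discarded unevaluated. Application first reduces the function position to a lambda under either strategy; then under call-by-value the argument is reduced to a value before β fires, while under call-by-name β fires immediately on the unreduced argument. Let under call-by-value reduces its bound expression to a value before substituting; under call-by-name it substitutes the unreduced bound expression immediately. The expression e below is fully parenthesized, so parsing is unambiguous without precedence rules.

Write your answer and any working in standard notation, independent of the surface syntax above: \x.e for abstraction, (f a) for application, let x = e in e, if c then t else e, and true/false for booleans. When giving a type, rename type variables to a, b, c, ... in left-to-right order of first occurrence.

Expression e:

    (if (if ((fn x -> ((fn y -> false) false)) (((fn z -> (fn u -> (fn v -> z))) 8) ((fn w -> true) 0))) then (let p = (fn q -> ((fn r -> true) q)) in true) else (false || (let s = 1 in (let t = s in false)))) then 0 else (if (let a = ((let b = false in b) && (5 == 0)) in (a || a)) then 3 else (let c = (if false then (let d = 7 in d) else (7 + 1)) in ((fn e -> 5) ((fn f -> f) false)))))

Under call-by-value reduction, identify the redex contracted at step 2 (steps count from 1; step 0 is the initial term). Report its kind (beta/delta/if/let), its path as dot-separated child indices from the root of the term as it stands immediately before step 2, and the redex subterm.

Answer: beta at 0.0.1.1 : ((\w.true) 0)

Working:
step 0: (if (if ((\x.((\y.false) false)) (((\z.(\u.(\v.z))) 8) ((\w.true) 0))) then (let p = (\q.((\r.true) q)) in true) else (false || (let s = 1 in (let t = s in false)))) then 0 else (if (let a = ((let b = false in b) && (5 == 0)) in (a || a)) then 3 else (let c = (if false then (let d = 7 in d) else (7 + 1)) in ((\e.5) ((\f.f) false)))))
step 1: [beta@0.0.1.0] (if (if ((\x.((\y.false) false)) ((\u.(\v.8)) ((\w.true) 0))) then (let p = (\q.((\r.true) q)) in true) else (false || (let s = 1 in (let t = s in false)))) then 0 else (if (let a = ((let b = false in b) && (5 == 0)) in (a || a)) then 3 else (let c = (if false then (let d = 7 in d) else (7 + 1)) in ((\e.5) ((\f.f) false)))))
step 2: [beta@0.0.1.1] (if (if ((\x.((\y.false) false)) ((\u.(\v.8)) true)) then (let p = (\q.((\r.true) q)) in true) else (false || (let s = 1 in (let t = s in false)))) then 0 else (if (let a = ((let b = false in b) && (5 == 0)) in (a || a)) then 3 else (let c = (if false then (let d = 7 in d) else (7 + 1)) in ((\e.5) ((\f.f) false)))))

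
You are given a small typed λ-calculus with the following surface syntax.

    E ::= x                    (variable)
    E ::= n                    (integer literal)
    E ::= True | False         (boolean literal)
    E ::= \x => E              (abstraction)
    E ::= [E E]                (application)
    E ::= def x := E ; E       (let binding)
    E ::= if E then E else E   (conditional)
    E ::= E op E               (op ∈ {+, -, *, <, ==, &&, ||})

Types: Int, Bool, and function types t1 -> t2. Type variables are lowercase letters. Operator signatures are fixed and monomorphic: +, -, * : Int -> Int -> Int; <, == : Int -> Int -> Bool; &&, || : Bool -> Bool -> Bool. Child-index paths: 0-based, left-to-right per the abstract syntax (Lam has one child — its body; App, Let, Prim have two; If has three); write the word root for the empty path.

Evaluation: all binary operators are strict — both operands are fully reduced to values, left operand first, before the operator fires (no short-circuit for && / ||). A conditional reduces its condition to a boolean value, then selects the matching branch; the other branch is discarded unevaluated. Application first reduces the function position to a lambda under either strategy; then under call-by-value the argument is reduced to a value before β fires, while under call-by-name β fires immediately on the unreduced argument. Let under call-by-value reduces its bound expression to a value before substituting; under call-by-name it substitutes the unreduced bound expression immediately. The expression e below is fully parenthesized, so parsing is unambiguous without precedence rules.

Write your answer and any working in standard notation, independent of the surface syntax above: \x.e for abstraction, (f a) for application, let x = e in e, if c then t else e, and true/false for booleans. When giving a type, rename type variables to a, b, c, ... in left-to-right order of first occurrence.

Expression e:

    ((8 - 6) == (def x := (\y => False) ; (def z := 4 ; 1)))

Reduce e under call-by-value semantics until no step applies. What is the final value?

Answer: false

Trace:
step 0: ((8 - 6) == (let x = (\y.false) in (let z = 4 in 1)))
step 1: [delta@0] (2 == (let x = (\y.false) in (let z = 4 in 1)))
step 2: [let@1] (2 == (let z = 4 in 1))
step 3: [let@1] (2 == 1)
step 4: [delta@root] false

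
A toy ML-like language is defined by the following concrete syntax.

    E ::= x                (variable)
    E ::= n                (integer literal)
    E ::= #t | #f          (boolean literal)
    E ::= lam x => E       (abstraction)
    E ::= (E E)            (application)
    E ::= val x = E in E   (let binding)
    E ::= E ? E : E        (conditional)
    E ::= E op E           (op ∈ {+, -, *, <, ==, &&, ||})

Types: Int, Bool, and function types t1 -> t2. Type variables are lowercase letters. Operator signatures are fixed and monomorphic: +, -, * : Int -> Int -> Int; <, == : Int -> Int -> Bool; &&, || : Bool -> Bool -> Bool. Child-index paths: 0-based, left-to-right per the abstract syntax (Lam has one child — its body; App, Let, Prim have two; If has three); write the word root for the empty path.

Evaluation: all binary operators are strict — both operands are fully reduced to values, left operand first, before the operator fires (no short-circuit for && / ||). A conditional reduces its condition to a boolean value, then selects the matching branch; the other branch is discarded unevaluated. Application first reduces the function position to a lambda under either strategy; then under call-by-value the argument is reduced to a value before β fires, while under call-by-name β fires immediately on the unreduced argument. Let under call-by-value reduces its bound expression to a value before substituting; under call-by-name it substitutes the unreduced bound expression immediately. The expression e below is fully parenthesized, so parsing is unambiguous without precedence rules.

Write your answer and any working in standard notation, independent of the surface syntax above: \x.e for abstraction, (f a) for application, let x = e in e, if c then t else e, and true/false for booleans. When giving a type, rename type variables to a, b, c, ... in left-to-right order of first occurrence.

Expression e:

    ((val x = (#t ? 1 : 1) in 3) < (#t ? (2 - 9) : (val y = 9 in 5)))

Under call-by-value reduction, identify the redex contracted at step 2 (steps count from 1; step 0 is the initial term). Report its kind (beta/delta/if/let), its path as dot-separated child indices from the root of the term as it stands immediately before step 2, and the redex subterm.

Working:
step 0: ((let x = (if true then 1 else 1) in 3) < (if true then (2 - 9) else (let y = 9 in 5)))
step 1: [if@0.0] ((let x = 1 in 3) < (if true then (2 - 9) else (let y = 9 in 5)))
step 2: [let@0] (3 < (if true then (2 - 9) else (let y = 9 in 5)))

Answer: let at 0 : (let x = 1 in 3)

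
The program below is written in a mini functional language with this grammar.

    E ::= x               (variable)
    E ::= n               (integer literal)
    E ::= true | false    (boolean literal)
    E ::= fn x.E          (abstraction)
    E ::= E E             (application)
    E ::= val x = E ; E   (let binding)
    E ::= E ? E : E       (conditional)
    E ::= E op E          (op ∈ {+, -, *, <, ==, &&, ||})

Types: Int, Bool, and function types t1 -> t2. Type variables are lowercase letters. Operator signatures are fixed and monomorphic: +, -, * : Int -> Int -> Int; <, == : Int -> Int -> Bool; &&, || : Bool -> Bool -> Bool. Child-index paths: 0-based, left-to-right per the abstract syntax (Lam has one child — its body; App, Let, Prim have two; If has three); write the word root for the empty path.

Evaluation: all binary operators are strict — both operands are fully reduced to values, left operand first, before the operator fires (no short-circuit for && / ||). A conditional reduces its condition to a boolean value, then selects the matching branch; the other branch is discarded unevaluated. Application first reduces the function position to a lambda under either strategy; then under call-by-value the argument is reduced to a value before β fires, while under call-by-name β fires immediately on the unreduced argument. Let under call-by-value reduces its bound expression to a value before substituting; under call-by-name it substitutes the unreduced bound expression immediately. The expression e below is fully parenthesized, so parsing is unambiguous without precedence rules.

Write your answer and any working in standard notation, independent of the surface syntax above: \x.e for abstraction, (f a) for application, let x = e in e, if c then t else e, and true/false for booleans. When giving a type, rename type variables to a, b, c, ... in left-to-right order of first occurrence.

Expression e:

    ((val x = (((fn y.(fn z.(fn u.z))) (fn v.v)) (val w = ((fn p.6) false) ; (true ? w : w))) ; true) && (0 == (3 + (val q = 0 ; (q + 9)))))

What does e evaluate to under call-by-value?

Derivation:
step 0: ((let x = (((\y.(\z.(\u.z))) (\v.v)) (let w = ((\p.6) false) in (if true then w else w))) in true) && (0 == (3 + (let q = 0 in (q + 9)))))
step 1: [beta@0.0.0] ((let x = ((\z.(\u.z)) (let w = ((\p.6) false) in (if true then w else w))) in true) && (0 == (3 + (let q = 0 in (q + 9)))))
step 2: [beta@0.0.1.0] ((let x = ((\z.(\u.z)) (let w = 6 in (if true then w else w))) in true) && (0 == (3 + (let q = 0 in (q + 9)))))
step 3: [let@0.0.1] ((let x = ((\z.(\u.z)) (if true then 6 else 6)) in true) && (0 == (3 + (let q = 0 in (q + 9)))))
step 4: [if@0.0.1] ((let x = ((\z.(\u.z)) 6) in true) && (0 == (3 + (let q = 0 in (q + 9)))))
step 5: [beta@0.0] ((let x = (\u.6) in true) && (0 == (3 + (let q = 0 in (q + 9)))))
step 6: [let@0] (true && (0 == (3 + (let q = 0 in (q + 9)))))
step 7: [let@1.1.1] (true && (0 == (3 + (0 + 9))))
step 8: [delta@1.1.1] (true && (0 == (3 + 9)))
step 9: [delta@1.1] (true && (0 == 12))
step 10: [delta@1] (true && false)
step 11: [delta@root] false

Answer: false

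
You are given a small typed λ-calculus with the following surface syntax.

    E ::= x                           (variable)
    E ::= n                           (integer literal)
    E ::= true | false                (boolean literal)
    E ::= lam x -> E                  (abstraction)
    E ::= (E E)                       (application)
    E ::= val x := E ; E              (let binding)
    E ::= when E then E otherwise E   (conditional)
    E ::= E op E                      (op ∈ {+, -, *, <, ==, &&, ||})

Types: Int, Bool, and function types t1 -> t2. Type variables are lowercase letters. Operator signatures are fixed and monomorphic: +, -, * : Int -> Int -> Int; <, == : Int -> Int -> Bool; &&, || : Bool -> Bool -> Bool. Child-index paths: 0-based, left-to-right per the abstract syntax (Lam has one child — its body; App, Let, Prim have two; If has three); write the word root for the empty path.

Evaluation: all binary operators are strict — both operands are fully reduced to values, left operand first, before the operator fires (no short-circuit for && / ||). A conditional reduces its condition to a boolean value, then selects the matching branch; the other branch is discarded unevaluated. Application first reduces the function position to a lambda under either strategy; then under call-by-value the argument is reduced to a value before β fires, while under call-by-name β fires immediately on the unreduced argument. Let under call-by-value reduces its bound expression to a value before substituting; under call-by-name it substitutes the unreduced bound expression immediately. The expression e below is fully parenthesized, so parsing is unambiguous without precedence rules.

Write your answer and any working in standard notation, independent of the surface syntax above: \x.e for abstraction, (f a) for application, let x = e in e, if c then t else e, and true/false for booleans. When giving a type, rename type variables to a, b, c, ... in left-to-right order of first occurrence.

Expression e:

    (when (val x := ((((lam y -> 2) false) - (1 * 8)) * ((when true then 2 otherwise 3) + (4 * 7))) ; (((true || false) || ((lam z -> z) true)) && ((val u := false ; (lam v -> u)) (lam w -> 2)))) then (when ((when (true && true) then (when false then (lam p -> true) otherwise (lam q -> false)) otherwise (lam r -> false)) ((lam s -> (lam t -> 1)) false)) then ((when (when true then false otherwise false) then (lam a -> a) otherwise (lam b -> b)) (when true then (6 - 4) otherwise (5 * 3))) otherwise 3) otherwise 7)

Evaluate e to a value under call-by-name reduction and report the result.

Answer: 7

Trace:
step 0: (if (let x = ((((\y.2) false) - (1 * 8)) * ((if true then 2 else 3) + (4 * 7))) in (((true || false) || ((\z.z) true)) && ((let u = false in (\v.u)) (\w.2)))) then (if ((if (true && true) then (if false then (\p.true) else (\q.false)) else (\r.false)) ((\s.(\t.1)) false)) then ((if (if true then false else false) then (\a.a) else (\b.b)) (if true then (6 - 4) else (5 * 3))) else 3) else 7)
step 1: [let@0] (if (((true || false) || ((\z.z) true)) && ((let u = false in (\v.u)) (\w.2))) then (if ((if (true && true) then (if false then (\p.true) else (\q.false)) else (\r.false)) ((\s.(\t.1)) false)) then ((if (if true then false else false) then (\a.a) else (\b.b)) (if true then (6 - 4) else (5 * 3))) else 3) else 7)
step 2: [delta@0.0.0] (if ((true || ((\z.z) true)) && ((let u = false in (\v.u)) (\w.2))) then (if ((if (true && true) then (if false then (\p.true) else (\q.false)) else (\r.false)) ((\s.(\t.1)) false)) then ((if (if true then false else false) then (\a.a) else (\b.b)) (if true then (6 - 4) else (5 * 3))) else 3) else 7)
step 3: [beta@0.0.1] (if ((true || true) && ((let u = false in (\v.u)) (\w.2))) then (if ((if (true && true) then (if false then (\p.true) else (\q.false)) else (\r.false)) ((\s.(\t.1)) false)) then ((if (if true then false else false) then (\a.a) else (\b.b)) (if true then (6 - 4) else (5 * 3))) else 3) else 7)
step 4: [delta@0.0] (if (true && ((let u = false in (\v.u)) (\w.2))) then (if ((if (true && true) then (if false then (\p.true) else (\q.false)) else (\r.false)) ((\s.(\t.1)) false)) then ((if (if true then false else false) then (\a.a) else (\b.b)) (if true then (6 - 4) else (5 * 3))) else 3) else 7)
step 5: [let@0.1.0] (if (true && ((\v.false) (\w.2))) then (if ((if (true && true) then (if false then (\p.true) else (\q.false)) else (\r.false)) ((\s.(\t.1)) false)) then ((if (if true then false else false) then (\a.a) else (\b.b)) (if true then (6 - 4) else (5 * 3))) else 3) else 7)
step 6: [beta@0.1] (if (true && false) then (if ((if (true && true) then (if false then (\p.true) else (\q.false)) else (\r.false)) ((\s.(\t.1)) false)) then ((if (if true then false else false) then (\a.a) else (\b.b)) (if true then (6 - 4) else (5 * 3))) else 3) else 7)
step 7: [delta@0] (if false then (if ((if (true && true) then (if false then (\p.true) else (\q.false)) else (\r.false)) ((\s.(\t.1)) false)) then ((if (if true then false else false) then (\a.a) else (\b.b)) (if true then (6 - 4) else (5 * 3))) else 3) else 7)
step 8: [if@root] 7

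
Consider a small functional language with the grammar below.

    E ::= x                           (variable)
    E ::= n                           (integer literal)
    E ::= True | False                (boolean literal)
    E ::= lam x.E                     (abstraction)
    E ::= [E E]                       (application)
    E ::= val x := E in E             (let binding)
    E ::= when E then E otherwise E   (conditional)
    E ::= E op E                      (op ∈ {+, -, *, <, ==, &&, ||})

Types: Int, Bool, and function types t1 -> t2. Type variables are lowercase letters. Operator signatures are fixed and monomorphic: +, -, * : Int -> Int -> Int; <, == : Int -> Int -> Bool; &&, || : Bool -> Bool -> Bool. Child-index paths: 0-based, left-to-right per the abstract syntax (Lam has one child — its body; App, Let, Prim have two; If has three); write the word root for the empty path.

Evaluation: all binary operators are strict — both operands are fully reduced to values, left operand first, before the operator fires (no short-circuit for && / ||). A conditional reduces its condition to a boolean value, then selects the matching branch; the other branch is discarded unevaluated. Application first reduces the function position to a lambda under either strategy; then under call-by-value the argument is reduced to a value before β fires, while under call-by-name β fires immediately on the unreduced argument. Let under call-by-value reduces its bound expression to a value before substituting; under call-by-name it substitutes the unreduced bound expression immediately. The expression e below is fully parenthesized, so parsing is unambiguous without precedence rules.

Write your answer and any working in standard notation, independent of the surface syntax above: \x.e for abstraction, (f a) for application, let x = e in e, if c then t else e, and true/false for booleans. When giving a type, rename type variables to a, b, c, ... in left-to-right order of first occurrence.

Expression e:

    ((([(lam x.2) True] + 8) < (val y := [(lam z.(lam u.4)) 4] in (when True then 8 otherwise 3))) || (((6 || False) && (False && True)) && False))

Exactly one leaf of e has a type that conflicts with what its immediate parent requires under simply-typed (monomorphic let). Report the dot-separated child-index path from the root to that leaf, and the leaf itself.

Answer: 1.0.0.0 : 6

Working:
\x._ : a -> Int
  unify a -> Int ~ Bool -> b
  unify a ~ Bool
  unify Int ~ b
_ _ : Int
  unify Int ~ Int
  unify Int ~ Int
  unify Int ~ Int
\u._ : d -> Int
\z._ : c -> d -> Int
  unify c -> d -> Int ~ Int -> e
  unify c ~ Int
  unify d -> Int ~ e
_ _ : d -> Int
let y : d -> Int
  unify Bool ~ Bool
  unify Int ~ Int
  unify Int ~ Int
  unify Bool ~ Bool
  unify Int ~ Bool
  FAIL: mismatch Int ~ Bool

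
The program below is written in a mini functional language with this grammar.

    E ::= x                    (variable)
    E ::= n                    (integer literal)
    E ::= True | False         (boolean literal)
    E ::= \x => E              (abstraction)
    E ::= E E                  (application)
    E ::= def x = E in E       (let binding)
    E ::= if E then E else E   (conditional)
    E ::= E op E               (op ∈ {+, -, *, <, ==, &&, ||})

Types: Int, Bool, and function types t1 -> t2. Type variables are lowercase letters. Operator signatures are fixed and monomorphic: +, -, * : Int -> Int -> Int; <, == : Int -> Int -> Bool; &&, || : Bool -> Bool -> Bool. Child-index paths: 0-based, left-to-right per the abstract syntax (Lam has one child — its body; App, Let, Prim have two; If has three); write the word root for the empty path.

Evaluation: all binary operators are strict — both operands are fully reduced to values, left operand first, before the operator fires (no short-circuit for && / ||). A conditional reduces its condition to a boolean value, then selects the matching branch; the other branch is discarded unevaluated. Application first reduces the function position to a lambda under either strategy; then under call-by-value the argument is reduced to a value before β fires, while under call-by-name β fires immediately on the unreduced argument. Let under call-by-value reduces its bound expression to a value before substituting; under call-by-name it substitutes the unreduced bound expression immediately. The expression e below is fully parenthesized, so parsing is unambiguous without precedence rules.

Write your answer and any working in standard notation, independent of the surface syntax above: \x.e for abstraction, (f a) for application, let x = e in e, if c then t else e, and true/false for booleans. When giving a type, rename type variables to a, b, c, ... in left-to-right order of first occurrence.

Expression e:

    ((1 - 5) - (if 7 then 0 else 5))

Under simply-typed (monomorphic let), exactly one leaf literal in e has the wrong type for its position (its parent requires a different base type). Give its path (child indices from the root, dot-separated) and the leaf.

Derivation:
  unify Int ~ Int
  unify Int ~ Int
  unify Int ~ Int
  unify Int ~ Bool
  FAIL: mismatch Int ~ Bool

Answer: 1.0 : 7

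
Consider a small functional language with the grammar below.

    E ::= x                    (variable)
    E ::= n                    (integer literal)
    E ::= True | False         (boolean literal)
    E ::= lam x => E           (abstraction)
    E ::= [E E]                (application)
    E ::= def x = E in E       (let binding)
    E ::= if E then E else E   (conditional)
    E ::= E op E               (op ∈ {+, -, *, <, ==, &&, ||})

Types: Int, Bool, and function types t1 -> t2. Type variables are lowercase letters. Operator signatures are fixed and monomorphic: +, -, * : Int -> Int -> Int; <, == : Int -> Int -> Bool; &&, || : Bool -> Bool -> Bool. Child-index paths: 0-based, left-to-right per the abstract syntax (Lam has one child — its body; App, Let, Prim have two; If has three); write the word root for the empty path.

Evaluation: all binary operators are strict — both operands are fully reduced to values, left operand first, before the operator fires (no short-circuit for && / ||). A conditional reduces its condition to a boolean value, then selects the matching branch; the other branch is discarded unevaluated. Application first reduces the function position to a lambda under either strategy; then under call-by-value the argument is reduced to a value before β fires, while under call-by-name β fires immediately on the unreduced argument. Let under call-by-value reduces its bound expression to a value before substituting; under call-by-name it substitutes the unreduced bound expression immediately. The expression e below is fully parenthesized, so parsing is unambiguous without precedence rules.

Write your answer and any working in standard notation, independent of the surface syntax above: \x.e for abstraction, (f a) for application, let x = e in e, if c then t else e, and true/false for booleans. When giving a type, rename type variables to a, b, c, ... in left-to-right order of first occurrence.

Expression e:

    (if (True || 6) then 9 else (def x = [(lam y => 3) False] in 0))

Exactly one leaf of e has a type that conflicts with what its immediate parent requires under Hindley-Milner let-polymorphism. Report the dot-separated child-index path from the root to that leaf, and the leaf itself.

Answer: 0.1 : 6

Working:
  unify Bool ~ Bool
  unify Int ~ Bool
  FAIL: mismatch Int ~ Bool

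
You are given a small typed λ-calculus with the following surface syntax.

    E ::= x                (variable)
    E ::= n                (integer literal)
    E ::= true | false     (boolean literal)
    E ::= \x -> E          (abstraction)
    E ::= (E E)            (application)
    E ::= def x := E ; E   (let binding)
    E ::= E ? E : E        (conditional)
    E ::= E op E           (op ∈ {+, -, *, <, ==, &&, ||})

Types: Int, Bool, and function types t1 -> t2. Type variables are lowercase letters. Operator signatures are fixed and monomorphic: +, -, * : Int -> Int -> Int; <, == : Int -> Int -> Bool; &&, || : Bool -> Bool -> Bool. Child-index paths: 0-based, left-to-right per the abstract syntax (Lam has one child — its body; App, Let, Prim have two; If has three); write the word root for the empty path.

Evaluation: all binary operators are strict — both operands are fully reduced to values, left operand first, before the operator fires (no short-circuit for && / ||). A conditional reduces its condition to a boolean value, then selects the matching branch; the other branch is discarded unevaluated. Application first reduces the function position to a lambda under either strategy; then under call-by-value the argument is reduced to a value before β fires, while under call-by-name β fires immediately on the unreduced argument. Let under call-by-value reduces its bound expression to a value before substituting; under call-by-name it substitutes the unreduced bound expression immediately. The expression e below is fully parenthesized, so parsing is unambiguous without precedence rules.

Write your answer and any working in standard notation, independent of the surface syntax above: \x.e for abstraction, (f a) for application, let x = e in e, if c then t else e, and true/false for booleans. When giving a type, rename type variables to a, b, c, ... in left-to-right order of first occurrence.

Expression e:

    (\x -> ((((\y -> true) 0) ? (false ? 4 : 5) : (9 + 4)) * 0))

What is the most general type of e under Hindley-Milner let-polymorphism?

Answer: a -> Int

Derivation:
\y._ : b -> Bool
  unify b -> Bool ~ Int -> c
  unify b ~ Int
  unify Bool ~ c
_ _ : Bool
  unify Bool ~ Bool
  unify Bool ~ Bool
  unify Int ~ Int
  unify Int ~ Int
  unify Int ~ Int
  unify Int ~ Int
  unify Int ~ Int
  unify Int ~ Int
\x._ : a -> Int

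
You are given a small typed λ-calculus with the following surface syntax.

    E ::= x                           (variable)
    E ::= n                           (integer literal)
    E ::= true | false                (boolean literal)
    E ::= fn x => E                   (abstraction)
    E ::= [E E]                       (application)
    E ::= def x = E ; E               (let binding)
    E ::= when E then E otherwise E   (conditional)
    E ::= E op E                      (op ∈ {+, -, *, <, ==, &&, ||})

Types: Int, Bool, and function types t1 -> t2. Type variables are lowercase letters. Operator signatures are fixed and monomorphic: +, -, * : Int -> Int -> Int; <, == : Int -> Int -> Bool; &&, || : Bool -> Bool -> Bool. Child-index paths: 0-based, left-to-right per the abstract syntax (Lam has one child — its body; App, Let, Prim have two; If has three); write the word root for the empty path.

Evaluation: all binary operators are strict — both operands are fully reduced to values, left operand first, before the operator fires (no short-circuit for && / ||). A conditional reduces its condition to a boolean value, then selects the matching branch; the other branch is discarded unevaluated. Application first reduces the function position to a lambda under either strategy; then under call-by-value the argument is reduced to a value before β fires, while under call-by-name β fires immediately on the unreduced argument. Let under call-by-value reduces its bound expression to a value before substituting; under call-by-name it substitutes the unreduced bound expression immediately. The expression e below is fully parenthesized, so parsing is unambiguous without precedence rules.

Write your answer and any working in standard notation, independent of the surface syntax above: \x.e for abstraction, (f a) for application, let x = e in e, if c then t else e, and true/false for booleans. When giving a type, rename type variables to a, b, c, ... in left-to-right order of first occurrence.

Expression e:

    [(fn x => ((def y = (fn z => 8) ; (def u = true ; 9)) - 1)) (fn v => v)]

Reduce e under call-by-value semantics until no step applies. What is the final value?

Answer: 8

Derivation:
step 0: ((\x.((let y = (\z.8) in (let u = true in 9)) - 1)) (\v.v))
step 1: [beta@root] ((let y = (\z.8) in (let u = true in 9)) - 1)
step 2: [let@0] ((let u = true in 9) - 1)
step 3: [let@0] (9 - 1)
step 4: [delta@root] 8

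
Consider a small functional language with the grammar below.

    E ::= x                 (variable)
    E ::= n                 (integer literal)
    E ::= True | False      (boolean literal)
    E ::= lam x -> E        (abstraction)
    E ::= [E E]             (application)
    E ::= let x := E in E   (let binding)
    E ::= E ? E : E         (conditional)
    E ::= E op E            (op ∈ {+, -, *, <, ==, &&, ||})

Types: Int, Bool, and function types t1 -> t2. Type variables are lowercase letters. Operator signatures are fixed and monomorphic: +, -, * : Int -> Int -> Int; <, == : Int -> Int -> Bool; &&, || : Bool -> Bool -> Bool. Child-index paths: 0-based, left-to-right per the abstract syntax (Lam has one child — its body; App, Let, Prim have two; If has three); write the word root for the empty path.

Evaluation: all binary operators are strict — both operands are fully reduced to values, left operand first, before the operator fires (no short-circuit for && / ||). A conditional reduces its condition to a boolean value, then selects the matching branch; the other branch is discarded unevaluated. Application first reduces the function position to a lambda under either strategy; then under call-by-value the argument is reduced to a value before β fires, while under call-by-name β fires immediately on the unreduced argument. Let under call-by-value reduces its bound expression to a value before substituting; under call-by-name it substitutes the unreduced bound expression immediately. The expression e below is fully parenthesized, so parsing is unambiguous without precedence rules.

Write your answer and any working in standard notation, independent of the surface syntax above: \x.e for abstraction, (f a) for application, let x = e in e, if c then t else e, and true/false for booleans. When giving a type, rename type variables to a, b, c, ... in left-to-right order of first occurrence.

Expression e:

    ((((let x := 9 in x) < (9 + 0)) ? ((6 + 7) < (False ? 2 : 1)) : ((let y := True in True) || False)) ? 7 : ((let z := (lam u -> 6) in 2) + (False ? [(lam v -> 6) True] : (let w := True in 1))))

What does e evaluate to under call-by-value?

Derivation:
step 0: (if (if ((let x = 9 in x) < (9 + 0)) then ((6 + 7) < (if false then 2 else 1)) else ((let y = true in true) || false)) then 7 else ((let z = (\u.6) in 2) + (if false then ((\v.6) true) else (let w = true in 1))))
step 1: [let@0.0.0] (if (if (9 < (9 + 0)) then ((6 + 7) < (if false then 2 else 1)) else ((let y = true in true) || false)) then 7 else ((let z = (\u.6) in 2) + (if false then ((\v.6) true) else (let w = true in 1))))
step 2: [delta@0.0.1] (if (if (9 < 9) then ((6 + 7) < (if false then 2 else 1)) else ((let y = true in true) || false)) then 7 else ((let z = (\u.6) in 2) + (if false then ((\v.6) true) else (let w = true in 1))))
step 3: [delta@0.0] (if (if false then ((6 + 7) < (if false then 2 else 1)) else ((let y = true in true) || false)) then 7 else ((let z = (\u.6) in 2) + (if false then ((\v.6) true) else (let w = true in 1))))
step 4: [if@0] (if ((let y = true in true) || false) then 7 else ((let z = (\u.6) in 2) + (if false then ((\v.6) true) else (let w = true in 1))))
step 5: [let@0.0] (if (true || false) then 7 else ((let z = (\u.6) in 2) + (if false then ((\v.6) true) else (let w = true in 1))))
step 6: [delta@0] (if true then 7 else ((let z = (\u.6) in 2) + (if false then ((\v.6) true) else (let w = true in 1))))
step 7: [if@root] 7

Answer: 7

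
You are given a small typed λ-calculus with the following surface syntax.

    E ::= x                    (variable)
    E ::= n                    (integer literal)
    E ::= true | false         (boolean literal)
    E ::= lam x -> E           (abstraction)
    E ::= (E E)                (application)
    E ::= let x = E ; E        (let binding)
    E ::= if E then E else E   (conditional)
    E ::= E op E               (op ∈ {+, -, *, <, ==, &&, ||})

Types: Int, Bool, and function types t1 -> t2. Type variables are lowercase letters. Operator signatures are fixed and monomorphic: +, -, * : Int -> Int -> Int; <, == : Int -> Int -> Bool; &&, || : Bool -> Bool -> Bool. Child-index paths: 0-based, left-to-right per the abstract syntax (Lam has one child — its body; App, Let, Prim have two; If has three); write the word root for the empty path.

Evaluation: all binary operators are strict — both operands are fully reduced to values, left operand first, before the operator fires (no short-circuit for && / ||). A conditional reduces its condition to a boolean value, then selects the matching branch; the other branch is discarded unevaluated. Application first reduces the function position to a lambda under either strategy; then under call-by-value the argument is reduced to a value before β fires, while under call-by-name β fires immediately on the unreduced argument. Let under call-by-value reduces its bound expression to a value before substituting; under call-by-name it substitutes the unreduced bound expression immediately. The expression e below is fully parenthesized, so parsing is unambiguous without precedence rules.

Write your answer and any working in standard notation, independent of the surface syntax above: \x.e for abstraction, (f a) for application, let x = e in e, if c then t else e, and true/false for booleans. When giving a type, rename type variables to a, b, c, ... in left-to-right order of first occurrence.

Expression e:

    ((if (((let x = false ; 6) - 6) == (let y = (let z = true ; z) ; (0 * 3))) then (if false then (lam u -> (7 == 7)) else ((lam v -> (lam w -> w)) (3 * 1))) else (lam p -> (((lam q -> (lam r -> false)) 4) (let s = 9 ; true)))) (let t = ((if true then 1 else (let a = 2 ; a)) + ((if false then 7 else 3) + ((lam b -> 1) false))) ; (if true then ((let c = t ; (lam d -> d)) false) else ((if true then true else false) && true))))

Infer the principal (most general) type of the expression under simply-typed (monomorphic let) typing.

Working:
let x : Bool
  unify Int ~ Int
  unify Int ~ Int
  unify Int ~ Int
let z : Bool
z : Bool
let y : Bool
  unify Int ~ Int
  unify Int ~ Int
  unify Int ~ Int
  unify Bool ~ Bool
  unify Bool ~ Bool
  unify Int ~ Int
  unify Int ~ Int
\u._ : a -> Bool
w : c
\w._ : c -> c
\v._ : b -> c -> c
  unify Int ~ Int
  unify Int ~ Int
  unify b -> c -> c ~ Int -> d
  unify b ~ Int
  unify c -> c ~ d
_ _ : c -> c
  unify a -> Bool ~ c -> c
  unify a ~ c
  unify Bool ~ c
\r._ : g -> Bool
\q._ : f -> g -> Bool
  unify f -> g -> Bool ~ Int -> h
  unify f ~ Int
  unify g -> Bool ~ h
_ _ : g -> Bool
let s : Int
  unify g -> Bool ~ Bool -> i
  unify g ~ Bool
  unify Bool ~ i
_ _ : Bool
\p._ : e -> Bool
  unify Bool -> Bool ~ e -> Bool
  unify Bool ~ e
  unify Bool ~ Bool
  unify Bool ~ Bool
let a : Int
a : Int
  unify Int ~ Int
  unify Int ~ Int
  unify Bool ~ Bool
  unify Int ~ Int
  unify Int ~ Int
\b._ : j -> Int
  unify j -> Int ~ Bool -> k
  unify j ~ Bool
  unify Int ~ k
_ _ : Int
  unify Int ~ Int
  unify Int ~ Int
let t : Int
  unify Bool ~ Bool
t : Int
let c : Int
d : l
\d._ : l -> l
  unify l -> l ~ Bool -> m
  unify l ~ Bool
  unify Bool ~ m
_ _ : Bool
  unify Bool ~ Bool
  unify Bool ~ Bool
  unify Bool ~ Bool
  unify Bool ~ Bool
  unify Bool ~ Bool
  unify Bool -> Bool ~ Bool -> n
  unify Bool ~ Bool
  unify Bool ~ n
_ _ : Bool

Answer: Bool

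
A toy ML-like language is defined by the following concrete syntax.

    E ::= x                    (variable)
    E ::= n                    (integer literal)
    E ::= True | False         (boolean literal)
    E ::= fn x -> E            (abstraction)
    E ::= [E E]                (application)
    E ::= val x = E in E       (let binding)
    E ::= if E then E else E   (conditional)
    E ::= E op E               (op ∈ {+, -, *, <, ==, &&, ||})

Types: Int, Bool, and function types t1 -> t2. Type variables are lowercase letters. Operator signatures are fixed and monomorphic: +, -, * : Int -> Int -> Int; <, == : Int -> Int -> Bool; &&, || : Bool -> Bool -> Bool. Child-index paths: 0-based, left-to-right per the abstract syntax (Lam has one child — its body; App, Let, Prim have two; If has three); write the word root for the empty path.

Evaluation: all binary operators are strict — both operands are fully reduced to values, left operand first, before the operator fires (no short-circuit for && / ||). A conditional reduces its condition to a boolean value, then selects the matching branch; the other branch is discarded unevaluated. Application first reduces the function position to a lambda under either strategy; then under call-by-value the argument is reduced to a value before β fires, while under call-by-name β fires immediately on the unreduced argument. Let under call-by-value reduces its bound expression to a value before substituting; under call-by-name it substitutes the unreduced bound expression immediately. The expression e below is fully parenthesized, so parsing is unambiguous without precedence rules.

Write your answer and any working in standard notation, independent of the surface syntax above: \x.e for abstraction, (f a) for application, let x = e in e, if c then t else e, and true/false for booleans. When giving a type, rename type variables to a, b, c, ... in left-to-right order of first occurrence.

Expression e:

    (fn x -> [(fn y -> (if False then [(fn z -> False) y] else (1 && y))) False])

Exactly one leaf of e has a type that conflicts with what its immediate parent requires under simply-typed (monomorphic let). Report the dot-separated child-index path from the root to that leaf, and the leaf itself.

Trace:
  unify Bool ~ Bool
\z._ : c -> Bool
y : b
  unify c -> Bool ~ b -> d
  unify c ~ b
  unify Bool ~ d
_ _ : Bool
  unify Int ~ Bool
  FAIL: mismatch Int ~ Bool

Answer: 0.0.0.2.0 : 1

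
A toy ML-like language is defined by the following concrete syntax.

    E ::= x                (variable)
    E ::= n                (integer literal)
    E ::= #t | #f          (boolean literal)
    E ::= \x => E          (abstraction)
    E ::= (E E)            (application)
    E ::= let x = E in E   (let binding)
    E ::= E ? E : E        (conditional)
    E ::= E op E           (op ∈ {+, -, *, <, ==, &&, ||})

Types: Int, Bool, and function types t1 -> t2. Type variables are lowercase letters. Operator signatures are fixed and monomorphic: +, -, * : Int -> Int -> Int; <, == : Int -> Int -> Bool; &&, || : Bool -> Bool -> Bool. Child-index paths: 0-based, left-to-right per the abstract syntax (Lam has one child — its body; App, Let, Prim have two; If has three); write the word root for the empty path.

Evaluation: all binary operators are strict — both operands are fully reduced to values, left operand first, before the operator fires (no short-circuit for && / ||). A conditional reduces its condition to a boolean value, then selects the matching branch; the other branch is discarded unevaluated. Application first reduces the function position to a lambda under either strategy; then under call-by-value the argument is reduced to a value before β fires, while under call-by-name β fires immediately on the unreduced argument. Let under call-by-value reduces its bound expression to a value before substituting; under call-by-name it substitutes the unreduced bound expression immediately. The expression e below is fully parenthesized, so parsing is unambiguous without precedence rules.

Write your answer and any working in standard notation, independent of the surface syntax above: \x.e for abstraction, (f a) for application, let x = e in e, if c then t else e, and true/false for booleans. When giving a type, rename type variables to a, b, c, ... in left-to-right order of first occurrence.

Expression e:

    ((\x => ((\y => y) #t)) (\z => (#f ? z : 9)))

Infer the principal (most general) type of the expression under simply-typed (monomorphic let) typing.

Working:
y : b
\y._ : b -> b
  unify b -> b ~ Bool -> c
  unify b ~ Bool
  unify Bool ~ c
_ _ : Bool
\x._ : a -> Bool
  unify Bool ~ Bool
z : d
  unify d ~ Int
\z._ : Int -> Int
  unify a -> Bool ~ (Int -> Int) -> e
  unify a ~ Int -> Int
  unify Bool ~ e
_ _ : Bool

Answer: Bool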